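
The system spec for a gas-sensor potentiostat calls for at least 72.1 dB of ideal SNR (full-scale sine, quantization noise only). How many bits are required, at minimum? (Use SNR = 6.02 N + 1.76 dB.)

Solving 6.02 N ≥ 72.1 − 1.76: N ≥ 11.684. Round up → N = 12.

12 bits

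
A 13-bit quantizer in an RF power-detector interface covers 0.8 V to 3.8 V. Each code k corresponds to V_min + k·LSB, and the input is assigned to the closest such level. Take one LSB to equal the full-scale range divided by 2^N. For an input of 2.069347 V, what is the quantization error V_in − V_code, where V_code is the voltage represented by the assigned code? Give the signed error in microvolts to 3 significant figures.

+59.9 µV

Span: 3.8 V − (0.8 V) = 3 V. LSB = 3 V / 2^13 ≈ 366.2 µV.
Position in LSBs: (2.069347 − (0.8)) × 8192/3 = 3466.1635; rounding gives k = 3466.
Reconstructed level: 0.8 + 3466 × 3/8192 V = 2.069287109 V.
e = 2.069347 − (2.069287109) = +59.9 µV.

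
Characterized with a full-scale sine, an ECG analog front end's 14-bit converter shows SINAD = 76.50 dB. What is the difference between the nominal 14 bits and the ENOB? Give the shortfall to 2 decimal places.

N_eff = (76.50 − 1.76)/6.02 = 12.4153 bits.
14 − 12.4153 = 1.58 bits below nominal.

1.58 bits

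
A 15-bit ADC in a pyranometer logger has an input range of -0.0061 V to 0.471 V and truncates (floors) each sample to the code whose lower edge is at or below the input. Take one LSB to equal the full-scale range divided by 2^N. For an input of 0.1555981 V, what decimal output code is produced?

11105

Range = 0.471 − (-0.0061) = 0.4771 V. LSB = 0.4771 V / 2^15 ≈ 14.56 µV.
code = ⌊(V_in − V_min)/LSB⌋ = ⌊(V_in − V_min) × 2^15 / range⌋
     = ⌊(0.1555981 − (-0.0061)) × 32768 / 0.4771⌋ = ⌊0.1616981 × 32768/0.4771⌋
     = ⌊11105.687⌋ = 11105.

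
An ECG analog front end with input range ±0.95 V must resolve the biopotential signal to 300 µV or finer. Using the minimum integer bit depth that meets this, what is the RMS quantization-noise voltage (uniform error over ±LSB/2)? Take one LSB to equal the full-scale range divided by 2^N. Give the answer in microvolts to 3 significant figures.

67.0 µV

The full-scale span is 0.95 − (-0.95) = 1.9 V.
Need 2^N ≥ 1.9 V / 300 µV = 6333 → N_min = 13.
LSB = 1.9 V ÷ 2^13 = 1.9/8192 V = 231.93 µV.
RMS noise = LSB/√12 = 67.0 µV.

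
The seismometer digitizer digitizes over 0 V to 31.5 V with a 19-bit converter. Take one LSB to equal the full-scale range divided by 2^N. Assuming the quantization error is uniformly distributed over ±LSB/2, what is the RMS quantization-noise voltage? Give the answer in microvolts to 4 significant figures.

17.34 µV

V_FS = 31.5 V.
One LSB is 31.5 V / 524288 = 60.0815 µV.
RMS of a uniform error over width LSB is LSB/√12 = 17.34 µV.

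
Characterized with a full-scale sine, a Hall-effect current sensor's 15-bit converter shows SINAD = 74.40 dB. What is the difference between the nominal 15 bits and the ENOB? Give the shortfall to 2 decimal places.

2.93 bits

N_eff = (74.40 − 1.76)/6.02 = 12.0664 bits.
15 − 12.0664 = 2.93 bits below nominal.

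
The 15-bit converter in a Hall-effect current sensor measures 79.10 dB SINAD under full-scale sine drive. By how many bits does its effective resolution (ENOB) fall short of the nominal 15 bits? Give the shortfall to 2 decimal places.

2.15 bits

Effective bits = (79.10 − 1.76)/6.02 = 12.8472.
15 − 12.8472 = 2.15 bits below nominal.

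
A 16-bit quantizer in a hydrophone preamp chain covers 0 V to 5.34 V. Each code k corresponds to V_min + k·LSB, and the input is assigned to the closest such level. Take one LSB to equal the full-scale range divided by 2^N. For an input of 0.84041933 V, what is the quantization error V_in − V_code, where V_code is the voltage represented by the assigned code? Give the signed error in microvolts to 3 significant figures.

+14.7 µV

Full-scale range = 5.34 V. LSB = 5.34 V / 2^16 ≈ 81.48 µV.
(V_in − V_min)/LSB = (0.84041933 − (0)) × 65536/5.34 = 10314.1800 → nearest code k = 10314.
Reconstructed level: 0 + 10314 × 5.34/65536 V = 0.84040466309 V.
V_in − V_code = 0.84041933 − (0.84040466309) = +14.7 µV.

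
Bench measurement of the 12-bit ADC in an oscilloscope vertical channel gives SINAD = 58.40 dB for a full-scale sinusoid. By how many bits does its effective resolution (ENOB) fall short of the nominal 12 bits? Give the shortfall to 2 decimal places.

N_eff = (58.40 − 1.76)/6.02 = 9.4086 bits.
Shortfall = 12 − 9.4086 = 2.5914 bits.

2.59 bits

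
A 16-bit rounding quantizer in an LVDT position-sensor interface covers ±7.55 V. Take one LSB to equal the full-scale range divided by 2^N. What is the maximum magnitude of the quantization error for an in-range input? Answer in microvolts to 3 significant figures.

Span: 7.55 V − (-7.55 V) = 15.1 V.
LSB = 15.1 V / 2^16 = 230.41 µV.
|e|_max = LSB/2 = 115 µV.

115 µV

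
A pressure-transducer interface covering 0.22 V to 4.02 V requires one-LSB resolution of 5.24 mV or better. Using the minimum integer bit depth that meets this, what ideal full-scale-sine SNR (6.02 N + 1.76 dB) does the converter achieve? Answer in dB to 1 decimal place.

62.0 dB

Range = 4.02 − (0.22) = 3.8 V.
Need 2^N ≥ 3.8 V / 5.24 mV = 725.2 → N_min = 10.
Ideal SNR at N = 10: 6.02·10 + 1.76 = 62.0 dB.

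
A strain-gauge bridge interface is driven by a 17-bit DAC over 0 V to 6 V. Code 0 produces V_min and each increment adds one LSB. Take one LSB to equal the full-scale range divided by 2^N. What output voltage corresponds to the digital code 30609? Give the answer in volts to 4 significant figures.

Range is 6 V. LSB = 6 V / 2^17.
Output = V_min + (30609/131072) × range = 0 + 0.233528 × 6 V
      = 0 V + 1.40117 V = 1.40117 V.

1.401 V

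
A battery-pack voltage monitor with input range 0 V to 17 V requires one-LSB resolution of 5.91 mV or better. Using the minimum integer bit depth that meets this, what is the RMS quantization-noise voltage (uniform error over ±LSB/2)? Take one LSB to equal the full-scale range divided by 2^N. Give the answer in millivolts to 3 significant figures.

Range is 17 V.
Required number of levels: 17/5.91 mV = 2876.5; smallest N with 2^N ≥ that is 12.
Step size = 17/4096 V = 4.1504 mV.
σ_q = LSB/√12 = 4.1504 mV/3.4641 = 1.20 mV.

1.20 mV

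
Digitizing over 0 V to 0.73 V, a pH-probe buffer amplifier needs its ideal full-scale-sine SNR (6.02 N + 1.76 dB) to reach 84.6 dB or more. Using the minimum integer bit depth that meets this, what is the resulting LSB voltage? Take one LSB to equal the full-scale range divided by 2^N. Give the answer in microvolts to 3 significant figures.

44.6 µV

Range is 0.73 V.
Required N = ⌈(84.6 − 1.76)/6.02⌉ = ⌈13.761⌉ = 14.
One LSB is 0.73 V / 16384 = 44.6 µV.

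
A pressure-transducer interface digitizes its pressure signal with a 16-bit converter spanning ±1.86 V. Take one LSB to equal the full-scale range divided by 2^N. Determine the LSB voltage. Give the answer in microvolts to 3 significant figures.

56.8 µV

Full-scale range = 1.86 V − (-1.86 V) = 3.72 V.
2^16 = 65536 levels.
Step size = 3.72/65536 V = 56.8 µV.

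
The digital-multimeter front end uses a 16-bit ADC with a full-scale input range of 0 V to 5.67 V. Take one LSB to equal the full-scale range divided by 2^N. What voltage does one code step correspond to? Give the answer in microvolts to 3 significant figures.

86.5 µV

Range is 5.67 V.
Number of codes = 2^16 = 65536.
One LSB is 5.67 V / 65536 = 86.5 µV.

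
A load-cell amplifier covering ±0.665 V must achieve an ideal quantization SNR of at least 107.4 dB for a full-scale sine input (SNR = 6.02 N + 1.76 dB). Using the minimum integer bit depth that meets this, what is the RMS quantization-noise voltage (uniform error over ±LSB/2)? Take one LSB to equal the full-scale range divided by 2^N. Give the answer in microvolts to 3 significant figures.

Full-scale range = 0.665 V − (-0.665 V) = 1.33 V.
6.02 N + 1.76 ≥ 107.4 gives N ≥ 17.548, so the minimum integer is 18.
LSB = 1.33 V / 2^18 = 5.0735 µV.
σ_q = LSB/√12 = 5.0735 µV/3.4641 = 1.46 µV.

1.46 µV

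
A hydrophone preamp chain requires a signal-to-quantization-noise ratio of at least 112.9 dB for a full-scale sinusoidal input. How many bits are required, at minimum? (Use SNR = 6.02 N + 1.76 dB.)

N ≥ (112.9 − 1.76)/6.02 = 18.462 → N_min = 19.

19 bits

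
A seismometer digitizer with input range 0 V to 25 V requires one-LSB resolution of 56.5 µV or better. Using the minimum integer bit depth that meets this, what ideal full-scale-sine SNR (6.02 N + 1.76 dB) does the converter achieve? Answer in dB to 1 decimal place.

Full-scale range = 25 V.
Need 2^N ≥ 25 V / 56.5 µV = 442500 → N_min = 19.
SNR = 6.02 × 19 + 1.76 = 116.14 dB.

116.1 dB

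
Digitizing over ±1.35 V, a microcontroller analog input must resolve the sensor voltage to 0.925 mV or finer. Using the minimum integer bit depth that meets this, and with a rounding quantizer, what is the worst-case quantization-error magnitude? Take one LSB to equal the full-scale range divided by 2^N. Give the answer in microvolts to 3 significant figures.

330 µV

Full-scale range = 1.35 V − (-1.35 V) = 2.7 V.
Required number of levels: 2.7/0.925 mV = 2918.9; smallest N with 2^N ≥ that is 12.
LSB = 2.7 V / 2^12 = 0.65918 mV.
Max error for round-to-nearest is LSB/2 = 330 µV.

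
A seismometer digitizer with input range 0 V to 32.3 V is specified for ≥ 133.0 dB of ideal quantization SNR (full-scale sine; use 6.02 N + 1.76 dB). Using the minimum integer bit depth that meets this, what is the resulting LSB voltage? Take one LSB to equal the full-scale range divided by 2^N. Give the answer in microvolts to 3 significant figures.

V_FS = 32.3 V.
Required N = ⌈(133.0 − 1.76)/6.02⌉ = ⌈21.801⌉ = 22.
One LSB is 32.3 V / 4194304 = 7.70 µV.

7.70 µV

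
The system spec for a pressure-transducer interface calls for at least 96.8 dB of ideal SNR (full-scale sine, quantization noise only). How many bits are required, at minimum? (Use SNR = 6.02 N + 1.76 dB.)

16 bits

Solving 6.02 N ≥ 96.8 − 1.76: N ≥ 15.787. Round up → N = 16.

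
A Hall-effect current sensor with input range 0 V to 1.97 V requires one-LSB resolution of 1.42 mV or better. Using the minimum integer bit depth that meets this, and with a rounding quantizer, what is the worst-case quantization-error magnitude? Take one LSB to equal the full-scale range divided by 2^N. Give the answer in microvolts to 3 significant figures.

481 µV

Full-scale range = 1.97 V.
1.97 V / 1.42 mV = 1387. Since 2^10 = 1024 and 2^11 = 2048, N = 11.
LSB = 1.97 V / 2^11 = 0.96191 mV.
|e|_max = LSB/2 = 481 µV.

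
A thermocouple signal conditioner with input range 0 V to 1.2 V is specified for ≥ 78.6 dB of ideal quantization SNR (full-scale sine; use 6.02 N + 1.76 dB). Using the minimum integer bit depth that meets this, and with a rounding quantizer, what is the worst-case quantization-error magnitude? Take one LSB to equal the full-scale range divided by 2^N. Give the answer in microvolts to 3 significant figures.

73.2 µV

Full-scale range = 1.2 V.
Required N = ⌈(78.6 − 1.76)/6.02⌉ = ⌈12.764⌉ = 13.
LSB = 1.2 V ÷ 2^13 = 1.2/8192 V = 146.48 µV.
|e|_max = LSB/2 = 73.2 µV.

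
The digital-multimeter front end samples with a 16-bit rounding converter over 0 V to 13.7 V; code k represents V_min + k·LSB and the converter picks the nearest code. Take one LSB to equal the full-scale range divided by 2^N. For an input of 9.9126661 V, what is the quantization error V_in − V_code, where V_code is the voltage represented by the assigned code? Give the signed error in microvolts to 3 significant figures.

V_FS = 13.7 V. LSB = 13.7 V / 2^16 ≈ 209.0 µV.
(V_in − V_min)/LSB = (9.9126661 − (0)) × 65536/13.7 = 47418.7216 → nearest code k = 47419.
V_code = V_min + k × range/2^16 = 0 + 47419 × 13.7/65536 = 9.9127243042 V.
V_in − V_code = 9.9126661 − (9.9127243042) = −58.2 µV.

−58.2 µV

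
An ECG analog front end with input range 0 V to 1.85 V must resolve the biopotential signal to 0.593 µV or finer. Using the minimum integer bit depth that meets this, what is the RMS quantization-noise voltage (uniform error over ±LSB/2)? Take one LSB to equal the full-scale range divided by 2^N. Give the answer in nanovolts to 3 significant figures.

V_FS = 1.85 V.
1.85 V / 0.593 µV = 3.120e6. Since 2^21 = 2097152 and 2^22 = 4194304, N = 22.
LSB = 1.85 V ÷ 2^22 = 1.85/4194304 V = 441.07 nV.
σ_q = LSB/√12 = 441.07 nV/3.4641 = 127 nV.

127 nV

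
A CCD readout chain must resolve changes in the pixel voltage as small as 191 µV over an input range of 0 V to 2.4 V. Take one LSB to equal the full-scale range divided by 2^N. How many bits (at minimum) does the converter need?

Range is 2.4 V.
Levels needed ≥ 2.4/191 µV = 12570. 2^14 = 16384 suffices, so N_min = 14.

14 bits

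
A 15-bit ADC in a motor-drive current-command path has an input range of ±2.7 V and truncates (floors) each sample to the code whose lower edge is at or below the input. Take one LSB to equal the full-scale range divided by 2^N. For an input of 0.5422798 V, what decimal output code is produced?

19674

Span: 2.7 V − (-2.7 V) = 5.4 V. LSB = 5.4 V / 2^15 ≈ 164.8 µV.
V_in − V_min = 0.5422798 − (-2.7) = 3.2422798 V.
Divide by LSB: 3.2422798 × 32768/5.4 = 19674.6342.
Truncating gives code 19674.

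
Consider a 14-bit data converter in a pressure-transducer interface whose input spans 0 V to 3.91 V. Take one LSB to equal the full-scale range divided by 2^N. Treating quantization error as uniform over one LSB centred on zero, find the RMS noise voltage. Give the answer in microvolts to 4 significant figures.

Range is 3.91 V.
LSB = 3.91 V / 2^14 = 238.647 µV.
V_rms = LSB/√12 = 238.647 µV / √12 = 68.89 µV.

68.89 µV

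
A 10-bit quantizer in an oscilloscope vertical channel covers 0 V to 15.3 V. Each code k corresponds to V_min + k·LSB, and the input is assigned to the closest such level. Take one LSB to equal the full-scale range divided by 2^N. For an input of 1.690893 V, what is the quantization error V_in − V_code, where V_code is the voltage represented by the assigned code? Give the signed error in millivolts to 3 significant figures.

+2.51 mV

Full-scale range = 15.3 V. LSB = 15.3 V / 2^10 ≈ 14.94 mV.
(V_in − V_min)/LSB = (1.690893 − (0)) × 1024/15.3 = 113.1683 → nearest code k = 113.
Reconstructed level: 0 + 113 × 15.3/1024 V = 1.688378906 V.
Error = V_in − V_code = 1.690893 − (1.688378906) = +2.51 mV.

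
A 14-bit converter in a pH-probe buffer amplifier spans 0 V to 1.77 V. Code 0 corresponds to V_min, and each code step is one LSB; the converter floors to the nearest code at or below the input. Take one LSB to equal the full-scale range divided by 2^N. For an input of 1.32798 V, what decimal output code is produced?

Full-scale range = 1.77 V. LSB = 1.77 V / 2^14 ≈ 108.0 µV.
code = ⌊(V_in − V_min)/LSB⌋ = ⌊(V_in − V_min) × 2^14 / range⌋
     = ⌊(1.32798 − (0)) × 16384 / 1.77⌋ = ⌊1.32798 × 16384/1.77⌋
     = ⌊12292.443⌋ = 12292.

12292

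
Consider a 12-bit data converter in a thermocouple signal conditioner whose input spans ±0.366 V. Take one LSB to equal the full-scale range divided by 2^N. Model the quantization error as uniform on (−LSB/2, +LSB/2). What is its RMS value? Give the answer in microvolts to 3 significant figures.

51.6 µV

Range = 0.366 − (-0.366) = 0.732 V.
One LSB is 0.732 V / 4096 = 178.71 µV.
RMS of a uniform error over width LSB is LSB/√12 = 51.6 µV.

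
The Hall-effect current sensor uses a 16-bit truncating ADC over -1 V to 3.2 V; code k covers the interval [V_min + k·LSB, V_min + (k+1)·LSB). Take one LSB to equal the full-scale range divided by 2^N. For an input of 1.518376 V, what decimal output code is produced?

39296

Range = 3.2 − (-1) = 4.2 V. LSB = 4.2 V / 2^16 ≈ 64.09 µV.
V_in − V_min = 1.518376 − (-1) = 2.518376 V.
Divide by LSB: 2.518376 × 65536/4.2 = 39296.2594.
Truncating gives code 39296.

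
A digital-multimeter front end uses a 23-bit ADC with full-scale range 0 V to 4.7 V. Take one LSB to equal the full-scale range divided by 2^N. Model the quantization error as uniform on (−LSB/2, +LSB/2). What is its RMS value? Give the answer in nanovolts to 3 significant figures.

162 nV

Range is 4.7 V.
One LSB is 4.7 V / 8388608 = 0.56028 µV.
σ_q = LSB/√12 = 0.56028 µV/3.4641 = 162 nV.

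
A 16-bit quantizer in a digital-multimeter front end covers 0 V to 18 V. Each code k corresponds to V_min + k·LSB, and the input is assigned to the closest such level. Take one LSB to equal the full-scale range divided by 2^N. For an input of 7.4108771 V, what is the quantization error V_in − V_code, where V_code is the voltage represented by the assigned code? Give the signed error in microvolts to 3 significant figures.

V_FS = 18 V. LSB = 18 V / 2^16 ≈ 274.7 µV.
Position in LSBs: (7.4108771 − (0)) × 65536/18 = 26982.1801; rounding gives k = 26982.
Reconstructed level: 0 + 26982 × 18/65536 V = 7.4108276367 V.
Error = V_in − V_code = 7.4108771 − (7.4108276367) = +49.5 µV.

+49.5 µV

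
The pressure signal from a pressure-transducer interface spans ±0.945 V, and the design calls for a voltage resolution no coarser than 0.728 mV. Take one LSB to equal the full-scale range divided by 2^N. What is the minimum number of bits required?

Span: 0.945 V − (-0.945 V) = 1.89 V.
Required number of levels: 1.89/0.728 mV = 2596.2; smallest N with 2^N ≥ that is 12.

12 bits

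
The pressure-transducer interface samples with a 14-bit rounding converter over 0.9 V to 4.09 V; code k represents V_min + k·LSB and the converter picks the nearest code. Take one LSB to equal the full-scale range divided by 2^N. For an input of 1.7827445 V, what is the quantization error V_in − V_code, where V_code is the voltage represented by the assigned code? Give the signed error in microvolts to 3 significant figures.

−35.0 µV

Range = 4.09 − (0.9) = 3.19 V. LSB = 3.19 V / 2^14 ≈ 194.7 µV.
(1.7827445 − (0.9)) / LSB = 0.8827445 × 16384/3.19 = 4533.8200. Nearest integer: k = 4534.
V_code = 0.9 + (4534/16384) × 3.19 = 1.7827795410 V.
Error = V_in − V_code = 1.7827445 − (1.7827795410) = −35.0 µV.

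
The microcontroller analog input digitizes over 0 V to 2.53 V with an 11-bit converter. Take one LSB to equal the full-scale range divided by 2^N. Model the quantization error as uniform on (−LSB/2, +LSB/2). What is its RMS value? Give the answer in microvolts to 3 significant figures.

V_FS = 2.53 V.
LSB = 2.53 V / 2^11 = 1.2354 mV.
For a uniform distribution on [−LSB/2, +LSB/2], V_rms = LSB/√12 = 1.2354 mV/3.4641 = 357 µV.

357 µV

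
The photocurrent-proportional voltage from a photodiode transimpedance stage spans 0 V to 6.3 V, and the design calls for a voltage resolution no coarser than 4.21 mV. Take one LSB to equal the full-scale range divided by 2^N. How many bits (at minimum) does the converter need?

11 bits

Range is 6.3 V.
Need 2^N ≥ 6.3 V / 4.21 mV = 1496 → N_min = 11.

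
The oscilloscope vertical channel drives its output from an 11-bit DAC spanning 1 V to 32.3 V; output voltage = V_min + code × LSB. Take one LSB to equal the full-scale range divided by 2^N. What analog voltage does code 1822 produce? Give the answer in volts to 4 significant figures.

28.85 V

The full-scale span is 32.3 − (1) = 31.3 V. LSB = 31.3 V / 2^11.
V_out = V_min + code × LSB = 1 V + 1822 × 31.3 V / 2048
      = 1 + 27.8460 = 28.8460 V.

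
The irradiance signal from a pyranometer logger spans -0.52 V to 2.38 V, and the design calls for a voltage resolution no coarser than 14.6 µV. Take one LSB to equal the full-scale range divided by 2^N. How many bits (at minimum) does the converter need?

18 bits

Span: 2.38 V − (-0.52 V) = 2.9 V.
2.9 V / 14.6 µV = 198600. Since 2^17 = 131072 and 2^18 = 262144, N = 18.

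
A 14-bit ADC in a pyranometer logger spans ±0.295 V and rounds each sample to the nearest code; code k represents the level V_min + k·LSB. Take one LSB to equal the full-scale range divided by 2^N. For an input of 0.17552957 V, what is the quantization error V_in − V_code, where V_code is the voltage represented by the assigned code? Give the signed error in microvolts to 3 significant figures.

+13.2 µV

Range = 0.295 − (-0.295) = 0.59 V. LSB = 0.59 V / 2^14 ≈ 36.01 µV.
(V_in − V_min)/LSB = (0.17552957 − (-0.295)) × 16384/0.59 = 13066.3669 → nearest code k = 13066.
V_code = V_min + k × range/2^14 = -0.295 + 13066 × 0.59/16384 = 0.17551635742 V.
Error = V_in − V_code = 0.17552957 − (0.17551635742) = +13.2 µV.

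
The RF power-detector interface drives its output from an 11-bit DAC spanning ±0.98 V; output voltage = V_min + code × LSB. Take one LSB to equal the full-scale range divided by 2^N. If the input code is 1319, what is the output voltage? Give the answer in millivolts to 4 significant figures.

Span: 0.98 V − (-0.98 V) = 1.96 V. LSB = 1.96 V / 2^11.
Output = V_min + (1319/2048) × range = -0.98 + 0.644043 × 1.96 V
      = -0.98 V + 1.26232 V = 0.282324 V.

282.3 mV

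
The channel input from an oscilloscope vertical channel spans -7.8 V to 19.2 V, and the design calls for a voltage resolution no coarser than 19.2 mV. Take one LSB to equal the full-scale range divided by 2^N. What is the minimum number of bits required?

11 bits

The full-scale span is 19.2 − (-7.8) = 27 V.
Levels needed ≥ 27/19.2 mV = 1406. 2^11 = 2048 suffices, so N_min = 11.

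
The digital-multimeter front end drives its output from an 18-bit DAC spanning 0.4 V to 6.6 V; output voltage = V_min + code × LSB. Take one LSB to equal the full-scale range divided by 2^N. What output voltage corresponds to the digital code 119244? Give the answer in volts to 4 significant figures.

The full-scale span is 6.6 − (0.4) = 6.2 V. LSB = 6.2 V / 2^18.
V_out = 0.4 + 119244 × (6.2/262144) V
      = 0.4 + 2.82025 = 3.22025 V.

3.220 V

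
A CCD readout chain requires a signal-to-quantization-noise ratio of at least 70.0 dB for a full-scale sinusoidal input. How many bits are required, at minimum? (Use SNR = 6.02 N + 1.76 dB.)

12 bits

N ≥ (70.0 − 1.76)/6.02 = 11.336 → N_min = 12.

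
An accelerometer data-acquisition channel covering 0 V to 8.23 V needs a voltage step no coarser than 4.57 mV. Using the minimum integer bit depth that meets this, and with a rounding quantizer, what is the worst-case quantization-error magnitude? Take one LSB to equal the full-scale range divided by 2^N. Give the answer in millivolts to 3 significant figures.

2.01 mV

Span = 8.23 V.
8.23 V / 4.57 mV = 1801. Since 2^10 = 1024 and 2^11 = 2048, N = 11.
Step size = 8.23/2048 V = 4.0186 mV.
Max error for round-to-nearest is LSB/2 = 2.01 mV.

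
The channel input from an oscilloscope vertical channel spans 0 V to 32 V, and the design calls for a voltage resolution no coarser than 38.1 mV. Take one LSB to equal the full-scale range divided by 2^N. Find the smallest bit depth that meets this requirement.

Range is 32 V.
Required number of levels: 32/38.1 mV = 839.90; smallest N with 2^N ≥ that is 10.

10 bits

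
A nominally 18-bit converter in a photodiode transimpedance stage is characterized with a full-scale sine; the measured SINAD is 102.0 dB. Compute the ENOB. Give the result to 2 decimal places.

16.65 bits

(102.0 − 1.76) / 6.02 = 100.24/6.02 = 16.6512 effective bits.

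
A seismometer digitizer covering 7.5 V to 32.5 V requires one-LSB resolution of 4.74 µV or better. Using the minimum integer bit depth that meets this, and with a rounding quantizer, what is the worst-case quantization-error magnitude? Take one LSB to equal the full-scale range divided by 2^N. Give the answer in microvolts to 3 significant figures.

1.49 µV

Full-scale range = 32.5 V − (7.5 V) = 25 V.
Need 2^N ≥ 25 V / 4.74 µV = 5.274e6 → N_min = 23.
LSB = 25 V ÷ 2^23 = 25/8388608 V = 2.9802 µV.
|e|_max = LSB/2 = 1.49 µV.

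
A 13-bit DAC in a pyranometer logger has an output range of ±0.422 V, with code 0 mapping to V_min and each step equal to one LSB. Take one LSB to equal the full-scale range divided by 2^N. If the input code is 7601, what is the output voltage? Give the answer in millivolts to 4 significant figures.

The full-scale span is 0.422 − (-0.422) = 0.844 V. LSB = 0.844 V / 2^13.
Output = V_min + (7601/8192) × range = -0.422 + 0.927856 × 0.844 V
      = -0.422 V + 0.783111 V = 0.361111 V.

361.1 mV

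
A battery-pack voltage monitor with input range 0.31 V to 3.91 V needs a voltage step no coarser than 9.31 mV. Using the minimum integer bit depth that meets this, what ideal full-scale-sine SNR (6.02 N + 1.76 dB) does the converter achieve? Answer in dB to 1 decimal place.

Range = 3.91 − (0.31) = 3.6 V.
Levels needed ≥ 3.6/9.31 mV = 386.7. 2^9 = 512 suffices, so N_min = 9.
6.02(9) + 1.76 = 55.94 dB.

55.9 dB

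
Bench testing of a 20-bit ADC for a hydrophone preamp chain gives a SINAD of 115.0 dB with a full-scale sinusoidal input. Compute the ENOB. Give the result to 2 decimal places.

18.81 bits

(115.0 − 1.76) / 6.02 = 113.24/6.02 = 18.8106 effective bits.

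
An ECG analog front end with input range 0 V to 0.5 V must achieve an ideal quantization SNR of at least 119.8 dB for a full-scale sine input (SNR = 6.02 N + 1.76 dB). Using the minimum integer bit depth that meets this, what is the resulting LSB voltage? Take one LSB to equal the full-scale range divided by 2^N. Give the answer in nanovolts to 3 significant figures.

477 nV

Full-scale range = 0.5 V.
N ≥ (119.8 − 1.76)/6.02 = 19.608 → N_min = 20.
LSB = 0.5 V / 2^20 = 477 nV.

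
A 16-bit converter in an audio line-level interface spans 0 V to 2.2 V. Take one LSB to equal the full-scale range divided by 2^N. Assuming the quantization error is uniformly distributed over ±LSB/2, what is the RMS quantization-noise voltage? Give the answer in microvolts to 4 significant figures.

Span = 2.2 V.
LSB = 2.2 V / 2^16 = 33.5693 µV.
V_rms = LSB/√12 = 33.5693 µV / √12 = 9.691 µV.

9.691 µV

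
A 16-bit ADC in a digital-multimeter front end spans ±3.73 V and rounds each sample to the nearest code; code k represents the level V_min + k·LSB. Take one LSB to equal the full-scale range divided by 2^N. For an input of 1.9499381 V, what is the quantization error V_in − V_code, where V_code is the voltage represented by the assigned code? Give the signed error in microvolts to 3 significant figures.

+20.5 µV

The full-scale span is 3.73 − (-3.73) = 7.46 V. LSB = 7.46 V / 2^16 ≈ 113.8 µV.
(1.9499381 − (-3.73)) / LSB = 5.6799381 × 65536/7.46 = 49898.1801. Nearest integer: k = 49898.
Reconstructed level: -3.73 + 49898 × 7.46/65536 V = 1.9499176025 V.
e = 1.9499381 − (1.9499176025) = +20.5 µV.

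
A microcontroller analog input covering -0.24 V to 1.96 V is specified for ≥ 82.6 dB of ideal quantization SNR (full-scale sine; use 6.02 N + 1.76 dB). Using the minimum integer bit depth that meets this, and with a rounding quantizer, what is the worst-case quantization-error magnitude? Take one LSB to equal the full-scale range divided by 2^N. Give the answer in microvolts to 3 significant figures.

67.1 µV

Range = 1.96 − (-0.24) = 2.2 V.
N ≥ (82.6 − 1.76)/6.02 = 13.429 → N_min = 14.
LSB = 2.2 V ÷ 2^14 = 2.2/16384 V = 134.28 µV.
Max error for round-to-nearest is LSB/2 = 67.1 µV.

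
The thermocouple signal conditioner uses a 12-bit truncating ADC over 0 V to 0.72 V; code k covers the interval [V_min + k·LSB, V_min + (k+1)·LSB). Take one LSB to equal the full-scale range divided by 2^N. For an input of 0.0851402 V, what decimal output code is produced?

484

Span = 0.72 V. LSB = 0.72 V / 2^12 ≈ 175.8 µV.
V_in − V_min = 0.0851402 − (0) = 0.0851402 V.
Divide by LSB: 0.0851402 × 4096/0.72 = 484.3531.
Truncating gives code 484.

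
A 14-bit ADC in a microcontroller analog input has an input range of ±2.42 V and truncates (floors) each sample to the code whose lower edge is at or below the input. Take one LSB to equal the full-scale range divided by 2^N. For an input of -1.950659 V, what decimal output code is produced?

Range = 2.42 − (-2.42) = 4.84 V. LSB = 4.84 V / 2^14 ≈ 295.4 µV.
(V_in − V_min) × 2^14/range = (-1.950659 − (-2.42)) × 16384/4.84 = 1588.777.
Floor → code = 1588.

1588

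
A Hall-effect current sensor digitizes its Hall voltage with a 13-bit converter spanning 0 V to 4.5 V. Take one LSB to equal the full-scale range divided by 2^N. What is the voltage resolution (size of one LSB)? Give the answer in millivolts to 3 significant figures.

0.549 mV

Range is 4.5 V.
2^13 = 8192 levels.
One LSB is 4.5 V / 8192 = 0.549 mV.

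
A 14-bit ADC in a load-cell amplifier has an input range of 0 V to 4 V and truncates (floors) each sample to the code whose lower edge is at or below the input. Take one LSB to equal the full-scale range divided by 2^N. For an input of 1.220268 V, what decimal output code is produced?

4998

Full-scale range = 4 V. LSB = 4 V / 2^14 ≈ 244.1 µV.
V_in − V_min = 1.220268 − (0) = 1.220268 V.
Divide by LSB: 1.220268 × 16384/4 = 4998.2177.
Truncating gives code 4998.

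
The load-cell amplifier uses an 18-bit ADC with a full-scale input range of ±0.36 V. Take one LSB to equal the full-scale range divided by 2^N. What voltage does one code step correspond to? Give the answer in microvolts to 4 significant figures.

Range = 0.36 − (-0.36) = 0.72 V.
There are 2^18 = 262144 steps.
Step size = 0.72/262144 V = 2.747 µV.

2.747 µV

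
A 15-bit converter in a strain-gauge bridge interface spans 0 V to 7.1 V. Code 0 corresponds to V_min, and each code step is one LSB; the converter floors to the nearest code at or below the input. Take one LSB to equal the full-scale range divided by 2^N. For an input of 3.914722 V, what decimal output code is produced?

V_FS = 7.1 V. LSB = 7.1 V / 2^15 ≈ 216.7 µV.
(V_in − V_min) × 2^15/range = (3.914722 − (0)) × 32768/7.1 = 18067.269.
Floor → code = 18067.

18067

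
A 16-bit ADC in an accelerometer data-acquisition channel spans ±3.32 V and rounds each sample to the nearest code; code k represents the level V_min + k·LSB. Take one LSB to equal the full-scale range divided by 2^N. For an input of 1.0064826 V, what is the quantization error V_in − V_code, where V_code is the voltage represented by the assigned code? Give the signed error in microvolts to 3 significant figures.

The full-scale span is 3.32 − (-3.32) = 6.64 V. LSB = 6.64 V / 2^16 ≈ 101.3 µV.
(1.0064826 − (-3.32)) / LSB = 4.3264826 × 65536/6.64 = 42701.8620. Nearest integer: k = 42702.
V_code = V_min + k × range/2^16 = -3.32 + 42702 × 6.64/65536 = 1.0064965820 V.
V_in − V_code = 1.0064826 − (1.0064965820) = −14.0 µV.

−14.0 µV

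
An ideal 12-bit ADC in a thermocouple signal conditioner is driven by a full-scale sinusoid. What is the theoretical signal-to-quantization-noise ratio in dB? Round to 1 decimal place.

Ideal quantization SNR: 6.02 × 12 + 1.76 dB = 74.0 dB.

74.0 dB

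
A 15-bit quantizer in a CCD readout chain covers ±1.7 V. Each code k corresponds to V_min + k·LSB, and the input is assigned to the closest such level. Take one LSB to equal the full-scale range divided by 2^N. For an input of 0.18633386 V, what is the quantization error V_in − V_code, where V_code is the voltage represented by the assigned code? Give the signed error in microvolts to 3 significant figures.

−18.7 µV

Range = 1.7 − (-1.7) = 3.4 V. LSB = 3.4 V / 2^15 ≈ 103.8 µV.
Position in LSBs: (0.18633386 − (-1.7)) × 32768/3.4 = 18179.8200; rounding gives k = 18180.
Reconstructed level: -1.7 + 18180 × 3.4/32768 V = 0.18635253906 V.
e = 0.18633386 − (0.18635253906) = −18.7 µV.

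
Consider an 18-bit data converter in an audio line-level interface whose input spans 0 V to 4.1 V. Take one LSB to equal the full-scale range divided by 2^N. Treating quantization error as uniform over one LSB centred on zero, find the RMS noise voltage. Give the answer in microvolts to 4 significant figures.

4.515 µV

Span = 4.1 V.
Step size = 4.1/262144 V = 15.6403 µV.
V_rms = LSB/√12 = 15.6403 µV / √12 = 4.515 µV.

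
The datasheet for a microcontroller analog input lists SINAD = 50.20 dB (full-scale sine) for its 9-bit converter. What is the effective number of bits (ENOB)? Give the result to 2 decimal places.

ENOB = (50.20 − 1.76)/6.02 = 8.0465 bits.

8.05 bits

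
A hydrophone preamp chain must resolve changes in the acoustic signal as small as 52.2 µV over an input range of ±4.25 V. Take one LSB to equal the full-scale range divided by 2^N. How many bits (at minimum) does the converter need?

18 bits

The full-scale span is 4.25 − (-4.25) = 8.5 V.
Levels needed ≥ 8.5/52.2 µV = 162800. 2^18 = 262144 suffices, so N_min = 18.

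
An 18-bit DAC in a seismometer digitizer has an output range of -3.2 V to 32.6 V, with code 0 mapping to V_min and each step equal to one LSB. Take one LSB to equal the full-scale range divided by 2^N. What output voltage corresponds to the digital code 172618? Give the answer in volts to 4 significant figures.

Range = 32.6 − (-3.2) = 35.8 V. LSB = 35.8 V / 2^18.
V_out = -3.2 + 172618 × (35.8/262144) V
      = -3.2 V + 23.5738 V = 20.3738 V.

20.37 V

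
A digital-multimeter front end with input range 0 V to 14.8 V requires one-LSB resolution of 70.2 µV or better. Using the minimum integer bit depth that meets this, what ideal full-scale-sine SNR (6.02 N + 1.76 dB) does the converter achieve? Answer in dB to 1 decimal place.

V_FS = 14.8 V.
Required number of levels: 14.8/70.2 µV = 210830; smallest N with 2^N ≥ that is 18.
6.02(18) + 1.76 = 110.12 dB.

110.1 dB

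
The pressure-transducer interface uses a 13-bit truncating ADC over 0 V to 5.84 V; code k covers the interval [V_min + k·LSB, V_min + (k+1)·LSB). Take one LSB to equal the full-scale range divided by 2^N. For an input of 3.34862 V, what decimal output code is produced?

4697

Full-scale range = 5.84 V. LSB = 5.84 V / 2^13 ≈ 0.7129 mV.
(V_in − V_min) × 2^13/range = (3.34862 − (0)) × 8192/5.84 = 4697.242.
Floor → code = 4697.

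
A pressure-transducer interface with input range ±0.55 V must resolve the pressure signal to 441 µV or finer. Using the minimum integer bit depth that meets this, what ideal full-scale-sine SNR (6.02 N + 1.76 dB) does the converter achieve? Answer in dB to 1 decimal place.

74.0 dB

Full-scale range = 0.55 V − (-0.55 V) = 1.1 V.
Need 2^N ≥ 1.1 V / 441 µV = 2494 → N_min = 12.
SNR = 6.02 × 12 + 1.76 = 74.00 dB.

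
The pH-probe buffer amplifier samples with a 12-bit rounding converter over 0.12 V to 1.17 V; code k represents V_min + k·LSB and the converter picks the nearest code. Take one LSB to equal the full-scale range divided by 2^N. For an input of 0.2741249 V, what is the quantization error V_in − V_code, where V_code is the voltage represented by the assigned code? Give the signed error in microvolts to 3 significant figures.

+60.0 µV

The full-scale span is 1.17 − (0.12) = 1.05 V. LSB = 1.05 V / 2^12 ≈ 256.3 µV.
(0.2741249 − (0.12)) / LSB = 0.1541249 × 4096/1.05 = 601.2339. Nearest integer: k = 601.
Reconstructed level: 0.12 + 601 × 1.05/4096 V = 0.2740649414 V.
Error = V_in − V_code = 0.2741249 − (0.2740649414) = +60.0 µV.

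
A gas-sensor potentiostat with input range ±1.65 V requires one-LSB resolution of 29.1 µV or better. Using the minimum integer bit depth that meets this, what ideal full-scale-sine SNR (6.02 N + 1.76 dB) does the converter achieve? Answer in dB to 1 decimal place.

104.1 dB

The full-scale span is 1.65 − (-1.65) = 3.3 V.
Required number of levels: 3.3/29.1 µV = 113400; smallest N with 2^N ≥ that is 17.
Ideal SNR at N = 17: 6.02·17 + 1.76 = 104.1 dB.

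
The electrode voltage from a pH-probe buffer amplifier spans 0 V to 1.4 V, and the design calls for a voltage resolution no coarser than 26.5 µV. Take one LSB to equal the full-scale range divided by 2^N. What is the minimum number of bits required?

16 bits

Span = 1.4 V.
Need 2^N ≥ 1.4 V / 26.5 µV = 52830 → N_min = 16.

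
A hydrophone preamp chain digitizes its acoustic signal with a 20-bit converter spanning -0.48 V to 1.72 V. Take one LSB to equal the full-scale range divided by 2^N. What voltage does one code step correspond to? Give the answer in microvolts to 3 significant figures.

The full-scale span is 1.72 − (-0.48) = 2.2 V.
Number of codes = 2^20 = 1048576.
LSB = 2.2 V ÷ 2^20 = 2.2/1048576 V = 2.10 µV.

2.10 µV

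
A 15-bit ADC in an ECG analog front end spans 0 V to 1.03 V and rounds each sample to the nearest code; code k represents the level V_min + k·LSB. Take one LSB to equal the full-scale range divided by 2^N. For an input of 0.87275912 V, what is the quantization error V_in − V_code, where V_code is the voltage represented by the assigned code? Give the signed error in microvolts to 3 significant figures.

−12.5 µV

Full-scale range = 1.03 V. LSB = 1.03 V / 2^15 ≈ 31.43 µV.
(0.87275912 − (0)) / LSB = 0.87275912 × 32768/1.03 = 27765.6028. Nearest integer: k = 27766.
Reconstructed level: 0 + 27766 × 1.03/32768 V = 0.87277160645 V.
Error = V_in − V_code = 0.87275912 − (0.87277160645) = −12.5 µV.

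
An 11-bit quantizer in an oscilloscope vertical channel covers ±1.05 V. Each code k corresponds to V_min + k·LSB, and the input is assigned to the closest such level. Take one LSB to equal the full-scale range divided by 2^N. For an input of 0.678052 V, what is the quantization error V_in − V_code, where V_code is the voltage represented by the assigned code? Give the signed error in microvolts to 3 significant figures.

+269 µV

Full-scale range = 1.05 V − (-1.05 V) = 2.1 V. LSB = 2.1 V / 2^11 ≈ 1.025 mV.
Position in LSBs: (0.678052 − (-1.05)) × 2048/2.1 = 1685.2621; rounding gives k = 1685.
V_code = -1.05 + (1685/2048) × 2.1 = 0.6777832031 V.
Error = V_in − V_code = 0.678052 − (0.6777832031) = +269 µV.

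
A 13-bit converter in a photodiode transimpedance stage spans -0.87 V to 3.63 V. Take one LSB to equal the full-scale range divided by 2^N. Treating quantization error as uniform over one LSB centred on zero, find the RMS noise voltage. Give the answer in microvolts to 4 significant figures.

158.6 µV

Full-scale range = 3.63 V − (-0.87 V) = 4.5 V.
Step size = 4.5/8192 V = 0.549316 mV.
For a uniform distribution on [−LSB/2, +LSB/2], V_rms = LSB/√12 = 0.549316 mV/3.4641 = 158.6 µV.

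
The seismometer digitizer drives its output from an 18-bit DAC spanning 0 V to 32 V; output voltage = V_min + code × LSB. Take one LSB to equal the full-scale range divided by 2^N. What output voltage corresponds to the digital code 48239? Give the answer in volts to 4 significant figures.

5.889 V

Range is 32 V. LSB = 32 V / 2^18.
Output = V_min + (48239/262144) × range = 0 + 0.184017 × 32 V
      = 0 + 5.88855 = 5.88855 V.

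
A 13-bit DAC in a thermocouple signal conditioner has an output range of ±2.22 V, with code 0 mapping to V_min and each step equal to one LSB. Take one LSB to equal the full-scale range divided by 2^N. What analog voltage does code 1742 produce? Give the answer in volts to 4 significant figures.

-1.276 V

Span: 2.22 V − (-2.22 V) = 4.44 V. LSB = 4.44 V / 2^13.
V_out = -2.22 + 1742 × (4.44/8192) V
      = -2.22 V + 0.944150 V = -1.27585 V.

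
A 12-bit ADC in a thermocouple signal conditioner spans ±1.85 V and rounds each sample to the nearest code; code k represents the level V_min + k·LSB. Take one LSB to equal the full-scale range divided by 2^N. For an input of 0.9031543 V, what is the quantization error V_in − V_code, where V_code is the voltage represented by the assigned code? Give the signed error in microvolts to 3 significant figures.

Full-scale range = 1.85 V − (-1.85 V) = 3.7 V. LSB = 3.7 V / 2^12 ≈ 0.9033 mV.
(0.9031543 − (-1.85)) / LSB = 2.7531543 × 4096/3.7 = 3047.8162. Nearest integer: k = 3048.
Reconstructed level: -1.85 + 3048 × 3.7/4096 V = 0.9033203125 V.
Error = V_in − V_code = 0.9031543 − (0.9033203125) = −166 µV.

−166 µV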